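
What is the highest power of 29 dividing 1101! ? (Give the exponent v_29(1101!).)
v_29(1101!) = 38

Legendre's formula: v_p(n!) = Σ_{k ≥ 1} ⌊n / p^k⌋. For p = 29, n = 1101, the terms are:
  ⌊1101/29^1⌋ = ⌊1101/29⌋ = 37
  ⌊1101/29^2⌋ = ⌊1101/841⌋ = 1
(the next term ⌊1101/29^3⌋ = 0, terminating the sum). Summing: v_29(1101!) = 37 + 1 = 38.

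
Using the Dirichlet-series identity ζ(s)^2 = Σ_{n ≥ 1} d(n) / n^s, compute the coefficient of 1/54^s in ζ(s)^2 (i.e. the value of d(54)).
d(54) = 8

ζ(s)^2 = (Σ 1/m^s)(Σ 1/k^s). The coefficient of 1/n^s in the product is the number of ordered pairs (m, k) with mk = n, which equals d(n). For n = 54, divisors are [1, 2, 3, 6, 9, 18, 27, 54], so d(54) = 8.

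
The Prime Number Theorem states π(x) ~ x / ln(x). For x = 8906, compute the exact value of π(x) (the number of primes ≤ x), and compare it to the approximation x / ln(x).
π(8906) = 1108;  x/ln(x) ≈ 979.28;  relative error ≈ 11.62%.

Directly count primes up to 8906: π(8906) = 1108. The PNT approximation gives 8906/ln(8906) ≈ 8906/9.09448 ≈ 979.28. Relative error (π(x) − x/ln(x)) / π(x) ≈ 11.62%; the approximation is known to undercount slightly (Li(x) is a better estimate).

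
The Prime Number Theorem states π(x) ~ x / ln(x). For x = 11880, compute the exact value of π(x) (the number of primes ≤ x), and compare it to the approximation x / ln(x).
π(11880) = 1423;  x/ln(x) ≈ 1266.17;  relative error ≈ 11.02%.

Directly count primes up to 11880: π(11880) = 1423. The PNT approximation gives 11880/ln(11880) ≈ 11880/9.38261 ≈ 1266.17. Relative error (π(x) − x/ln(x)) / π(x) ≈ 11.02%; the approximation is known to undercount slightly (Li(x) is a better estimate).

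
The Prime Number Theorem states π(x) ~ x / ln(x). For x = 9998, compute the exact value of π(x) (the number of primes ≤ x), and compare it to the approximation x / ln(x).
π(9998) = 1229;  x/ln(x) ≈ 1085.54;  relative error ≈ 11.67%.

Directly count primes up to 9998: π(9998) = 1229. The PNT approximation gives 9998/ln(9998) ≈ 9998/9.21014 ≈ 1085.54. Relative error (π(x) − x/ln(x)) / π(x) ≈ 11.67%; the approximation is known to undercount slightly (Li(x) is a better estimate).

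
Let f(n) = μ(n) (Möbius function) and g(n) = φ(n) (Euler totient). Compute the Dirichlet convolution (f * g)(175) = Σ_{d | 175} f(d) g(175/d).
(μ * φ)(175) = 80

Divisors of 175: [1, 5, 7, 25, 35, 175]. For each d | 175:
  d = 1: μ(1) · φ(175/1) = 1 · 120 = 120
  d = 5: μ(5) · φ(175/5) = -1 · 24 = -24
  d = 7: μ(7) · φ(175/7) = -1 · 20 = -20
  d = 25: μ(25) · φ(175/25) = 0 · 6 = 0
  d = 35: μ(35) · φ(175/35) = 1 · 4 = 4
  d = 175: μ(175) · φ(175/175) = 0 · 1 = 0
Summing: (μ * φ)(175) = 120 + -24 + -20 + 0 + 4 + 0 = 80.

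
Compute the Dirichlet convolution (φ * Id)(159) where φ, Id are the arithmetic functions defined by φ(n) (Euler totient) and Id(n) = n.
(φ * Id)(159) = 525

Divisors of 159: [1, 3, 53, 159]. For each d | 159:
  d = 1: φ(1) · Id(159/1) = 1 · 159 = 159
  d = 3: φ(3) · Id(159/3) = 2 · 53 = 106
  d = 53: φ(53) · Id(159/53) = 52 · 3 = 156
  d = 159: φ(159) · Id(159/159) = 104 · 1 = 104
Summing: (φ * Id)(159) = 159 + 106 + 156 + 104 = 525.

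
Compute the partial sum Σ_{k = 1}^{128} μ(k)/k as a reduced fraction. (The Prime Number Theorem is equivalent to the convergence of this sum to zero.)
Σ μ(k)/k = -228455996623300386843096283835194191857230682/401447693933303618909444119902604513664588524773

Values of μ(k) for 1 ≤ k ≤ 128: μ(1) = 1, μ(2) = -1, μ(3) = -1, μ(5) = -1, μ(6) = 1, μ(7) = -1, μ(10) = 1, μ(11) = -1, μ(13) = -1, μ(14) = 1, μ(15) = 1, μ(17) = -1, μ(19) = -1, μ(21) = 1, μ(22) = 1, μ(23) = -1, μ(26) = 1, μ(29) = -1, μ(30) = -1, μ(31) = -1, μ(33) = 1, μ(34) = 1, μ(35) = 1, μ(37) = -1, μ(38) = 1, μ(39) = 1, μ(41) = -1, μ(42) = -1, μ(43) = -1, μ(46) = 1, μ(47) = -1, μ(51) = 1, μ(53) = -1, μ(55) = 1, μ(57) = 1, μ(58) = 1, μ(59) = -1, μ(61) = -1, μ(62) = 1, μ(65) = 1, μ(66) = -1, μ(67) = -1, μ(69) = 1, μ(70) = -1, μ(71) = -1, μ(73) = -1, μ(74) = 1, μ(77) = 1, μ(78) = -1, μ(79) = -1, μ(82) = 1, μ(83) = -1, μ(85) = 1, μ(86) = 1, μ(87) = 1, μ(89) = -1, μ(91) = 1, μ(93) = 1, μ(94) = 1, μ(95) = 1, μ(97) = -1, μ(101) = -1, μ(102) = -1, μ(103) = -1, μ(105) = -1, μ(106) = 1, μ(107) = -1, μ(109) = -1, μ(110) = -1, μ(111) = 1, μ(113) = -1, μ(114) = -1, μ(115) = 1, μ(118) = 1, μ(119) = 1, μ(122) = 1, μ(123) = 1, μ(127) = -1, with μ = 0 on non-squarefree integers. Summing μ(k)/k for k where μ(k) ≠ 0 gives -228455996623300386843096283835194191857230682/401447693933303618909444119902604513664588524773 ≈ -0.0006. (PNT ⟺ this sum → 0 as n → ∞.)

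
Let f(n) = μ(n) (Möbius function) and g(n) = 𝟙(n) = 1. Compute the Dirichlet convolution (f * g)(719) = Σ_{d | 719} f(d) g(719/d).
(μ * 𝟙)(719) = 0

Divisors of 719: [1, 719]. For each d | 719:
  d = 1: μ(1) · 𝟙(719/1) = 1 · 1 = 1
  d = 719: μ(719) · 𝟙(719/719) = -1 · 1 = -1
Summing: (μ * 𝟙)(719) = 1 + -1 = 0.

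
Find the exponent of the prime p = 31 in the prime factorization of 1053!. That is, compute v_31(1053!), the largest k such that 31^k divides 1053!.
v_31(1053!) = 34

Legendre's formula: v_p(n!) = Σ_{k ≥ 1} ⌊n / p^k⌋. For p = 31, n = 1053, the terms are:
  ⌊1053/31^1⌋ = ⌊1053/31⌋ = 33
  ⌊1053/31^2⌋ = ⌊1053/961⌋ = 1
(the next term ⌊1053/31^3⌋ = 0, terminating the sum). Summing: v_31(1053!) = 33 + 1 = 34.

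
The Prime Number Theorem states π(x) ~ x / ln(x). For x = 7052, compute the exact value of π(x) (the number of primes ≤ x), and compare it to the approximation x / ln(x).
π(7052) = 906;  x/ln(x) ≈ 795.84;  relative error ≈ 12.16%.

Directly count primes up to 7052: π(7052) = 906. The PNT approximation gives 7052/ln(7052) ≈ 7052/8.86107 ≈ 795.84. Relative error (π(x) − x/ln(x)) / π(x) ≈ 12.16%; the approximation is known to undercount slightly (Li(x) is a better estimate).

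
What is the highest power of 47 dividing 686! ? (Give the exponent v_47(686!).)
v_47(686!) = 14

Legendre's formula: v_p(n!) = Σ_{k ≥ 1} ⌊n / p^k⌋. For p = 47, n = 686, the terms are:
  ⌊686/47^1⌋ = ⌊686/47⌋ = 14
(the next term ⌊686/47^2⌋ = 0, terminating the sum). Summing: v_47(686!) = 14 = 14.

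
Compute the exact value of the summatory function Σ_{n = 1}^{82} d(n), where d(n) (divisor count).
Σ_{n ≤ 82} d(n) = 377

Compute d(n) for each 1 ≤ n ≤ 82: d(1) = 1, d(2) = 2, d(3) = 2, d(4) = 3, d(5) = 2, d(6) = 4, d(7) = 2, d(8) = 4, d(9) = 3, d(10) = 4, d(11) = 2, d(12) = 6, d(13) = 2, d(14) = 4, d(15) = 4, d(16) = 5, d(17) = 2, d(18) = 6, d(19) = 2, d(20) = 6, d(21) = 4, d(22) = 4, d(23) = 2, d(24) = 8, d(25) = 3, d(26) = 4, d(27) = 4, d(28) = 6, d(29) = 2, d(30) = 8, d(31) = 2, d(32) = 6, d(33) = 4, d(34) = 4, d(35) = 4, d(36) = 9, d(37) = 2, d(38) = 4, d(39) = 4, d(40) = 8, d(41) = 2, d(42) = 8, d(43) = 2, d(44) = 6, d(45) = 6, d(46) = 4, d(47) = 2, d(48) = 10, d(49) = 3, d(50) = 6, d(51) = 4, d(52) = 6, d(53) = 2, d(54) = 8, d(55) = 4, d(56) = 8, d(57) = 4, d(58) = 4, d(59) = 2, d(60) = 12, d(61) = 2, d(62) = 4, d(63) = 6, d(64) = 7, d(65) = 4, d(66) = 8, d(67) = 2, d(68) = 6, d(69) = 4, d(70) = 8, d(71) = 2, d(72) = 12, d(73) = 2, d(74) = 4, d(75) = 6, d(76) = 6, d(77) = 4, d(78) = 8, d(79) = 2, d(80) = 10, d(81) = 5, d(82) = 4. Summing all 82 values: 377. (Dirichlet's divisor formula: Σ_{n ≤ x} d(n) = x ln(x) + (2γ − 1) x + O(√x). For x = 82, the asymptotic estimate is ≈ 374.01.)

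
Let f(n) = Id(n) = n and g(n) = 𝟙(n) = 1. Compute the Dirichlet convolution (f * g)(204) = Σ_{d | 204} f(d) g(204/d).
(Id * 𝟙)(204) = 504

Divisors of 204: [1, 2, 3, 4, 6, 12, 17, 34, 51, 68, 102, 204]. For each d | 204:
  d = 1: Id(1) · 𝟙(204/1) = 1 · 1 = 1
  d = 2: Id(2) · 𝟙(204/2) = 2 · 1 = 2
  d = 3: Id(3) · 𝟙(204/3) = 3 · 1 = 3
  d = 4: Id(4) · 𝟙(204/4) = 4 · 1 = 4
  d = 6: Id(6) · 𝟙(204/6) = 6 · 1 = 6
  d = 12: Id(12) · 𝟙(204/12) = 12 · 1 = 12
  d = 17: Id(17) · 𝟙(204/17) = 17 · 1 = 17
  d = 34: Id(34) · 𝟙(204/34) = 34 · 1 = 34
  d = 51: Id(51) · 𝟙(204/51) = 51 · 1 = 51
  d = 68: Id(68) · 𝟙(204/68) = 68 · 1 = 68
  d = 102: Id(102) · 𝟙(204/102) = 102 · 1 = 102
  d = 204: Id(204) · 𝟙(204/204) = 204 · 1 = 204
Summing: (Id * 𝟙)(204) = 1 + 2 + 3 + 4 + 6 + 12 + 17 + 34 + 51 + 68 + 102 + 204 = 504.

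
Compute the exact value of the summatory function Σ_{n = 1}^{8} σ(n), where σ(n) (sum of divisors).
Σ_{n ≤ 8} σ(n) = 56

Compute σ(n) for each 1 ≤ n ≤ 8: σ(1) = 1, σ(2) = 3, σ(3) = 4, σ(4) = 7, σ(5) = 6, σ(6) = 12, σ(7) = 8, σ(8) = 15. Summing all 8 values: 56. (Average order: Σ_{n ≤ x} σ(n) ~ (π²/12) x². For x = 8, (π²/12)·8² ≈ 52.64.)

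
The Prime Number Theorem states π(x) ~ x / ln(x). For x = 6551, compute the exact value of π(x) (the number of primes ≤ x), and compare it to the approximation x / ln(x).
π(6551) = 846;  x/ln(x) ≈ 745.50;  relative error ≈ 11.88%.

Directly count primes up to 6551: π(6551) = 846. The PNT approximation gives 6551/ln(6551) ≈ 6551/8.78737 ≈ 745.50. Relative error (π(x) − x/ln(x)) / π(x) ≈ 11.88%; the approximation is known to undercount slightly (Li(x) is a better estimate).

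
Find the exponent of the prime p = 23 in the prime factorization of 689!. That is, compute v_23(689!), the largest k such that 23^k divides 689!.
v_23(689!) = 30

Legendre's formula: v_p(n!) = Σ_{k ≥ 1} ⌊n / p^k⌋. For p = 23, n = 689, the terms are:
  ⌊689/23^1⌋ = ⌊689/23⌋ = 29
  ⌊689/23^2⌋ = ⌊689/529⌋ = 1
(the next term ⌊689/23^3⌋ = 0, terminating the sum). Summing: v_23(689!) = 29 + 1 = 30.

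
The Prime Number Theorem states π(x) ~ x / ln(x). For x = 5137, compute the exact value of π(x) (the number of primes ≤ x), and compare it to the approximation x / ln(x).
π(5137) = 685;  x/ln(x) ≈ 601.22;  relative error ≈ 12.23%.

Directly count primes up to 5137: π(5137) = 685. The PNT approximation gives 5137/ln(5137) ≈ 5137/8.54422 ≈ 601.22. Relative error (π(x) − x/ln(x)) / π(x) ≈ 12.23%; the approximation is known to undercount slightly (Li(x) is a better estimate).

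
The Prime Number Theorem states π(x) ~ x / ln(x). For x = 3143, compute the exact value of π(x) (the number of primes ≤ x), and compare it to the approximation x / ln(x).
π(3143) = 446;  x/ln(x) ≈ 390.29;  relative error ≈ 12.49%.

Directly count primes up to 3143: π(3143) = 446. The PNT approximation gives 3143/ln(3143) ≈ 3143/8.05293 ≈ 390.29. Relative error (π(x) − x/ln(x)) / π(x) ≈ 12.49%; the approximation is known to undercount slightly (Li(x) is a better estimate).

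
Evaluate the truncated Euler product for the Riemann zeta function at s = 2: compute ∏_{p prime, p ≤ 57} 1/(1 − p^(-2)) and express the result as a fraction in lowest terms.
∏ = 35034630647548196605993834769/21373637931227167970033664000

The primes p ≤ 57 are [2, 3, 5, 7, 11, 13, 17, 19, 23, 29, 31, 37, 41, 43, 47, 53]. For each prime, (1 − 1/p^2)^(-1) = p^2 / (p^2 − 1). The product is (1 − 1/2^2)^(-1), (1 − 1/3^2)^(-1), (1 − 1/5^2)^(-1), (1 − 1/7^2)^(-1), (1 − 1/11^2)^(-1), (1 − 1/13^2)^(-1), (1 − 1/17^2)^(-1), (1 − 1/19^2)^(-1), (1 − 1/23^2)^(-1), (1 − 1/29^2)^(-1), (1 − 1/31^2)^(-1), (1 − 1/37^2)^(-1), (1 − 1/41^2)^(-1), (1 − 1/43^2)^(-1), (1 − 1/47^2)^(-1), (1 − 1/53^2)^(-1) = ∏ p^2 / (p^2 − 1) = 35034630647548196605993834769/21373637931227167970033664000.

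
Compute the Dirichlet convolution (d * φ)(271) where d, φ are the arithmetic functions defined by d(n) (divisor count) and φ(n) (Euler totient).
(d * φ)(271) = 272

Divisors of 271: [1, 271]. For each d | 271:
  d = 1: d(1) · φ(271/1) = 1 · 270 = 270
  d = 271: d(271) · φ(271/271) = 2 · 1 = 2
Summing: (d * φ)(271) = 270 + 2 = 272.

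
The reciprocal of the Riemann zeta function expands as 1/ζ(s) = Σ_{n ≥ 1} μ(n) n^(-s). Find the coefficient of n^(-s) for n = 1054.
μ(1054) = -1

Factor n = 1054 = 2 · 17 · 31. μ(n) = 0 if any exponent ≥ 2 (not squarefree); otherwise μ(n) = (−1)^{ω(n)} where ω(n) is the number of distinct prime factors. Applying: μ(1054) = -1.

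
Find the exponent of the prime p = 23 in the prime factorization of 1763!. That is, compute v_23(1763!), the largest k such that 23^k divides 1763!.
v_23(1763!) = 79

Legendre's formula: v_p(n!) = Σ_{k ≥ 1} ⌊n / p^k⌋. For p = 23, n = 1763, the terms are:
  ⌊1763/23^1⌋ = ⌊1763/23⌋ = 76
  ⌊1763/23^2⌋ = ⌊1763/529⌋ = 3
(the next term ⌊1763/23^3⌋ = 0, terminating the sum). Summing: v_23(1763!) = 76 + 3 = 79.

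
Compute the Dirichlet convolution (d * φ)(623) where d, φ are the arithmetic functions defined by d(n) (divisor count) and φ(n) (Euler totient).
(d * φ)(623) = 720

Divisors of 623: [1, 7, 89, 623]. For each d | 623:
  d = 1: d(1) · φ(623/1) = 1 · 528 = 528
  d = 7: d(7) · φ(623/7) = 2 · 88 = 176
  d = 89: d(89) · φ(623/89) = 2 · 6 = 12
  d = 623: d(623) · φ(623/623) = 4 · 1 = 4
Summing: (d * φ)(623) = 528 + 176 + 12 + 4 = 720.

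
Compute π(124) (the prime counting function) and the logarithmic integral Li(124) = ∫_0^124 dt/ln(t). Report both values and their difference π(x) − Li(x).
π(124) = 30;  Li(124) ≈ 35.22;  π(x) − Li(x) ≈ -5.22.

Direct count of primes ≤ 124 gives π(124) = 30. Numerical evaluation of the logarithmic integral gives Li(124) ≈ 35.22. The difference π(x) − Li(x) ≈ -5.22 is typically negative for small/moderate x (Li(x) overestimates), though Littlewood's theorem shows this sign changes infinitely often.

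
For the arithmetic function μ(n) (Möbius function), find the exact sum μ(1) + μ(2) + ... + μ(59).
Σ_{n ≤ 59} μ(n) = -1

Compute μ(n) for each 1 ≤ n ≤ 59: μ(1) = 1, μ(2) = -1, μ(3) = -1, μ(4) = 0, μ(5) = -1, μ(6) = 1, μ(7) = -1, μ(8) = 0, μ(9) = 0, μ(10) = 1, μ(11) = -1, μ(12) = 0, μ(13) = -1, μ(14) = 1, μ(15) = 1, μ(16) = 0, μ(17) = -1, μ(18) = 0, μ(19) = -1, μ(20) = 0, μ(21) = 1, μ(22) = 1, μ(23) = -1, μ(24) = 0, μ(25) = 0, μ(26) = 1, μ(27) = 0, μ(28) = 0, μ(29) = -1, μ(30) = -1, μ(31) = -1, μ(32) = 0, μ(33) = 1, μ(34) = 1, μ(35) = 1, μ(36) = 0, μ(37) = -1, μ(38) = 1, μ(39) = 1, μ(40) = 0, μ(41) = -1, μ(42) = -1, μ(43) = -1, μ(44) = 0, μ(45) = 0, μ(46) = 1, μ(47) = -1, μ(48) = 0, μ(49) = 0, μ(50) = 0, μ(51) = 1, μ(52) = 0, μ(53) = -1, μ(54) = 0, μ(55) = 1, μ(56) = 0, μ(57) = 1, μ(58) = 1, μ(59) = -1. Summing all 59 values: -1. (Mertens function M(x) = Σ_{n ≤ x} μ(n); on average M(x) should be small (PNT ⟺ M(x) = o(x)).)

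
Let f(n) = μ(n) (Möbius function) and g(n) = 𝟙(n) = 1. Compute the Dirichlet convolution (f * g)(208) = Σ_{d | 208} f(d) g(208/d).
(μ * 𝟙)(208) = 0

Divisors of 208: [1, 2, 4, 8, 13, 16, 26, 52, 104, 208]. For each d | 208:
  d = 1: μ(1) · 𝟙(208/1) = 1 · 1 = 1
  d = 2: μ(2) · 𝟙(208/2) = -1 · 1 = -1
  d = 4: μ(4) · 𝟙(208/4) = 0 · 1 = 0
  d = 8: μ(8) · 𝟙(208/8) = 0 · 1 = 0
  d = 13: μ(13) · 𝟙(208/13) = -1 · 1 = -1
  d = 16: μ(16) · 𝟙(208/16) = 0 · 1 = 0
  d = 26: μ(26) · 𝟙(208/26) = 1 · 1 = 1
  d = 52: μ(52) · 𝟙(208/52) = 0 · 1 = 0
  d = 104: μ(104) · 𝟙(208/104) = 0 · 1 = 0
  d = 208: μ(208) · 𝟙(208/208) = 0 · 1 = 0
Summing: (μ * 𝟙)(208) = 1 + -1 + 0 + 0 + -1 + 0 + 1 + 0 + 0 + 0 = 0.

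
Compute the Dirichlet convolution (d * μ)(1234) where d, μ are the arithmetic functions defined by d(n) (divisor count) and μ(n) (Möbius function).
(d * μ)(1234) = 1

Divisors of 1234: [1, 2, 617, 1234]. For each d | 1234:
  d = 1: d(1) · μ(1234/1) = 1 · 1 = 1
  d = 2: d(2) · μ(1234/2) = 2 · -1 = -2
  d = 617: d(617) · μ(1234/617) = 2 · -1 = -2
  d = 1234: d(1234) · μ(1234/1234) = 4 · 1 = 4
Summing: (d * μ)(1234) = 1 + -2 + -2 + 4 = 1.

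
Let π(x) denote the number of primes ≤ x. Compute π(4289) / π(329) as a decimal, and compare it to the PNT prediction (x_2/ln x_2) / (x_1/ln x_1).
π(4289)/π(329) = 589/66 ≈ 8.9242;  PNT prediction ≈ 9.0342.

π(329) = 66 and π(4289) = 589, so π(4289)/π(329) ≈ 8.9242. The PNT-predicted ratio is (4289/ln(4289)) / (329/ln(329)) ≈ 9.0342. The two agree to within a few percent, as expected.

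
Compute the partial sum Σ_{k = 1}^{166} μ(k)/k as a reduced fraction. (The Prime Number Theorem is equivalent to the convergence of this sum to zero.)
Σ μ(k)/k = 37147735201867736136071528218126880862180532757536149798011737/2883076109987975829511815017668067153282692007803033159928034405

Values of μ(k) for 1 ≤ k ≤ 166: μ(1) = 1, μ(2) = -1, μ(3) = -1, μ(5) = -1, μ(6) = 1, μ(7) = -1, μ(10) = 1, μ(11) = -1, μ(13) = -1, μ(14) = 1, μ(15) = 1, μ(17) = -1, μ(19) = -1, μ(21) = 1, μ(22) = 1, μ(23) = -1, μ(26) = 1, μ(29) = -1, μ(30) = -1, μ(31) = -1, μ(33) = 1, μ(34) = 1, μ(35) = 1, μ(37) = -1, μ(38) = 1, μ(39) = 1, μ(41) = -1, μ(42) = -1, μ(43) = -1, μ(46) = 1, μ(47) = -1, μ(51) = 1, μ(53) = -1, μ(55) = 1, μ(57) = 1, μ(58) = 1, μ(59) = -1, μ(61) = -1, μ(62) = 1, μ(65) = 1, μ(66) = -1, μ(67) = -1, μ(69) = 1, μ(70) = -1, μ(71) = -1, μ(73) = -1, μ(74) = 1, μ(77) = 1, μ(78) = -1, μ(79) = -1, μ(82) = 1, μ(83) = -1, μ(85) = 1, μ(86) = 1, μ(87) = 1, μ(89) = -1, μ(91) = 1, μ(93) = 1, μ(94) = 1, μ(95) = 1, μ(97) = -1, μ(101) = -1, μ(102) = -1, μ(103) = -1, μ(105) = -1, μ(106) = 1, μ(107) = -1, μ(109) = -1, μ(110) = -1, μ(111) = 1, μ(113) = -1, μ(114) = -1, μ(115) = 1, μ(118) = 1, μ(119) = 1, μ(122) = 1, μ(123) = 1, μ(127) = -1, μ(129) = 1, μ(130) = -1, μ(131) = -1, μ(133) = 1, μ(134) = 1, μ(137) = -1, μ(138) = -1, μ(139) = -1, μ(141) = 1, μ(142) = 1, μ(143) = 1, μ(145) = 1, μ(146) = 1, μ(149) = -1, μ(151) = -1, μ(154) = -1, μ(155) = 1, μ(157) = -1, μ(158) = 1, μ(159) = 1, μ(161) = 1, μ(163) = -1, μ(165) = -1, μ(166) = 1, with μ = 0 on non-squarefree integers. Summing μ(k)/k for k where μ(k) ≠ 0 gives 37147735201867736136071528218126880862180532757536149798011737/2883076109987975829511815017668067153282692007803033159928034405 ≈ 0.0129. (PNT ⟺ this sum → 0 as n → ∞.)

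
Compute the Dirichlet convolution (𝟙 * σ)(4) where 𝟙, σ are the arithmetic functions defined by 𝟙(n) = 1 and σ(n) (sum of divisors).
(𝟙 * σ)(4) = 11

Divisors of 4: [1, 2, 4]. For each d | 4:
  d = 1: 𝟙(1) · σ(4/1) = 1 · 7 = 7
  d = 2: 𝟙(2) · σ(4/2) = 1 · 3 = 3
  d = 4: 𝟙(4) · σ(4/4) = 1 · 1 = 1
Summing: (𝟙 * σ)(4) = 7 + 3 + 1 = 11.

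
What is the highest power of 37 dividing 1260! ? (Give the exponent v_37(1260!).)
v_37(1260!) = 34

Legendre's formula: v_p(n!) = Σ_{k ≥ 1} ⌊n / p^k⌋. For p = 37, n = 1260, the terms are:
  ⌊1260/37^1⌋ = ⌊1260/37⌋ = 34
(the next term ⌊1260/37^2⌋ = 0, terminating the sum). Summing: v_37(1260!) = 34 = 34.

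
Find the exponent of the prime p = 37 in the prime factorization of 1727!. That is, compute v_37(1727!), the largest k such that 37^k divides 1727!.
v_37(1727!) = 47

Legendre's formula: v_p(n!) = Σ_{k ≥ 1} ⌊n / p^k⌋. For p = 37, n = 1727, the terms are:
  ⌊1727/37^1⌋ = ⌊1727/37⌋ = 46
  ⌊1727/37^2⌋ = ⌊1727/1369⌋ = 1
(the next term ⌊1727/37^3⌋ = 0, terminating the sum). Summing: v_37(1727!) = 46 + 1 = 47.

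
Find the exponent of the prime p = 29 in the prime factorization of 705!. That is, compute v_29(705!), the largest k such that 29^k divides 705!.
v_29(705!) = 24

Legendre's formula: v_p(n!) = Σ_{k ≥ 1} ⌊n / p^k⌋. For p = 29, n = 705, the terms are:
  ⌊705/29^1⌋ = ⌊705/29⌋ = 24
(the next term ⌊705/29^2⌋ = 0, terminating the sum). Summing: v_29(705!) = 24 = 24.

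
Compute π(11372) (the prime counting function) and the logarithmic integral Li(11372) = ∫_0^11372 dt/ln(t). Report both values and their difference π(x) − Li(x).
π(11372) = 1373;  Li(11372) ≈ 1394.05;  π(x) − Li(x) ≈ -21.05.

Direct count of primes ≤ 11372 gives π(11372) = 1373. Numerical evaluation of the logarithmic integral gives Li(11372) ≈ 1394.05. The difference π(x) − Li(x) ≈ -21.05 is typically negative for small/moderate x (Li(x) overestimates), though Littlewood's theorem shows this sign changes infinitely often.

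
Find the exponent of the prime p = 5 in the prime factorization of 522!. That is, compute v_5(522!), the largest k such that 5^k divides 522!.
v_5(522!) = 128

Legendre's formula: v_p(n!) = Σ_{k ≥ 1} ⌊n / p^k⌋. For p = 5, n = 522, the terms are:
  ⌊522/5^1⌋ = ⌊522/5⌋ = 104
  ⌊522/5^2⌋ = ⌊522/25⌋ = 20
  ⌊522/5^3⌋ = ⌊522/125⌋ = 4
(the next term ⌊522/5^4⌋ = 0, terminating the sum). Summing: v_5(522!) = 104 + 20 + 4 = 128.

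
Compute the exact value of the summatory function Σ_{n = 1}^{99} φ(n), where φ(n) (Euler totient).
Σ_{n ≤ 99} φ(n) = 3004

Compute φ(n) for each 1 ≤ n ≤ 99: φ(1) = 1, φ(2) = 1, φ(3) = 2, φ(4) = 2, φ(5) = 4, φ(6) = 2, φ(7) = 6, φ(8) = 4, φ(9) = 6, φ(10) = 4, φ(11) = 10, φ(12) = 4, φ(13) = 12, φ(14) = 6, φ(15) = 8, φ(16) = 8, φ(17) = 16, φ(18) = 6, φ(19) = 18, φ(20) = 8, φ(21) = 12, φ(22) = 10, φ(23) = 22, φ(24) = 8, φ(25) = 20, φ(26) = 12, φ(27) = 18, φ(28) = 12, φ(29) = 28, φ(30) = 8, φ(31) = 30, φ(32) = 16, φ(33) = 20, φ(34) = 16, φ(35) = 24, φ(36) = 12, φ(37) = 36, φ(38) = 18, φ(39) = 24, φ(40) = 16, φ(41) = 40, φ(42) = 12, φ(43) = 42, φ(44) = 20, φ(45) = 24, φ(46) = 22, φ(47) = 46, φ(48) = 16, φ(49) = 42, φ(50) = 20, φ(51) = 32, φ(52) = 24, φ(53) = 52, φ(54) = 18, φ(55) = 40, φ(56) = 24, φ(57) = 36, φ(58) = 28, φ(59) = 58, φ(60) = 16, φ(61) = 60, φ(62) = 30, φ(63) = 36, φ(64) = 32, φ(65) = 48, φ(66) = 20, φ(67) = 66, φ(68) = 32, φ(69) = 44, φ(70) = 24, φ(71) = 70, φ(72) = 24, φ(73) = 72, φ(74) = 36, φ(75) = 40, φ(76) = 36, φ(77) = 60, φ(78) = 24, φ(79) = 78, φ(80) = 32, φ(81) = 54, φ(82) = 40, φ(83) = 82, φ(84) = 24, φ(85) = 64, φ(86) = 42, φ(87) = 56, φ(88) = 40, φ(89) = 88, φ(90) = 24, φ(91) = 72, φ(92) = 44, φ(93) = 60, φ(94) = 46, φ(95) = 72, φ(96) = 32, φ(97) = 96, φ(98) = 42, φ(99) = 60. Summing all 99 values: 3004. (Average order: Σ_{n ≤ x} φ(n) ~ (3/π²) x². For x = 99, (3/π²)·99² ≈ 2979.15.)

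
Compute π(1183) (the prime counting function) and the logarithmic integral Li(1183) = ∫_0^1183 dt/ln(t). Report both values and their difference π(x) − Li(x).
π(1183) = 194;  Li(1183) ≈ 203.78;  π(x) − Li(x) ≈ -9.78.

Direct count of primes ≤ 1183 gives π(1183) = 194. Numerical evaluation of the logarithmic integral gives Li(1183) ≈ 203.78. The difference π(x) − Li(x) ≈ -9.78 is typically negative for small/moderate x (Li(x) overestimates), though Littlewood's theorem shows this sign changes infinitely often.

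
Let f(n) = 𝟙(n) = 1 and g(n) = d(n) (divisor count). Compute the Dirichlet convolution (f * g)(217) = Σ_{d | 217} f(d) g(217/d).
(𝟙 * d)(217) = 9

Divisors of 217: [1, 7, 31, 217]. For each d | 217:
  d = 1: 𝟙(1) · d(217/1) = 1 · 4 = 4
  d = 7: 𝟙(7) · d(217/7) = 1 · 2 = 2
  d = 31: 𝟙(31) · d(217/31) = 1 · 2 = 2
  d = 217: 𝟙(217) · d(217/217) = 1 · 1 = 1
Summing: (𝟙 * d)(217) = 4 + 2 + 2 + 1 = 9.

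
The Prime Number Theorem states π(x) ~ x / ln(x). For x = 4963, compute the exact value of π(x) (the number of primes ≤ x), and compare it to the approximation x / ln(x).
π(4963) = 663;  x/ln(x) ≈ 583.21;  relative error ≈ 12.03%.

Directly count primes up to 4963: π(4963) = 663. The PNT approximation gives 4963/ln(4963) ≈ 4963/8.50977 ≈ 583.21. Relative error (π(x) − x/ln(x)) / π(x) ≈ 12.03%; the approximation is known to undercount slightly (Li(x) is a better estimate).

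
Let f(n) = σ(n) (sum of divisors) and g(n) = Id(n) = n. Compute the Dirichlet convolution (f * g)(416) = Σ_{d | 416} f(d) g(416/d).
(σ * Id)(416) = 8667

Divisors of 416: [1, 2, 4, 8, 13, 16, 26, 32, 52, 104, 208, 416]. For each d | 416:
  d = 1: σ(1) · Id(416/1) = 1 · 416 = 416
  d = 2: σ(2) · Id(416/2) = 3 · 208 = 624
  d = 4: σ(4) · Id(416/4) = 7 · 104 = 728
  d = 8: σ(8) · Id(416/8) = 15 · 52 = 780
  d = 13: σ(13) · Id(416/13) = 14 · 32 = 448
  d = 16: σ(16) · Id(416/16) = 31 · 26 = 806
  d = 26: σ(26) · Id(416/26) = 42 · 16 = 672
  d = 32: σ(32) · Id(416/32) = 63 · 13 = 819
  d = 52: σ(52) · Id(416/52) = 98 · 8 = 784
  d = 104: σ(104) · Id(416/104) = 210 · 4 = 840
  d = 208: σ(208) · Id(416/208) = 434 · 2 = 868
  d = 416: σ(416) · Id(416/416) = 882 · 1 = 882
Summing: (σ * Id)(416) = 416 + 624 + 728 + 780 + 448 + 806 + 672 + 819 + 784 + 840 + 868 + 882 = 8667.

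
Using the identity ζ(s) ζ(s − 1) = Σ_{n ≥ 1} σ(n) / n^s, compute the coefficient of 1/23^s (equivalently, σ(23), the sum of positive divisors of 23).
σ(23) = 24

In the product (Σ m^0/m^s)(Σ k / k^s) = Σ (Σ_{d | n} d) / n^s, the coefficient of 1/n^s is σ(n) = Σ_{d | n} d. For n = 23, divisors are [1, 23]; summing: σ(23) = 24.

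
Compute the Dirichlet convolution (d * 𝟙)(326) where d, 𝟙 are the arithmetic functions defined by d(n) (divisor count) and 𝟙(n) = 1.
(d * 𝟙)(326) = 9

Divisors of 326: [1, 2, 163, 326]. For each d | 326:
  d = 1: d(1) · 𝟙(326/1) = 1 · 1 = 1
  d = 2: d(2) · 𝟙(326/2) = 2 · 1 = 2
  d = 163: d(163) · 𝟙(326/163) = 2 · 1 = 2
  d = 326: d(326) · 𝟙(326/326) = 4 · 1 = 4
Summing: (d * 𝟙)(326) = 1 + 2 + 2 + 4 = 9.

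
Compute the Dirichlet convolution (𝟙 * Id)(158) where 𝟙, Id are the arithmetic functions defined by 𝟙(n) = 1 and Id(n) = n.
(𝟙 * Id)(158) = 240

Divisors of 158: [1, 2, 79, 158]. For each d | 158:
  d = 1: 𝟙(1) · Id(158/1) = 1 · 158 = 158
  d = 2: 𝟙(2) · Id(158/2) = 1 · 79 = 79
  d = 79: 𝟙(79) · Id(158/79) = 1 · 2 = 2
  d = 158: 𝟙(158) · Id(158/158) = 1 · 1 = 1
Summing: (𝟙 * Id)(158) = 158 + 79 + 2 + 1 = 240.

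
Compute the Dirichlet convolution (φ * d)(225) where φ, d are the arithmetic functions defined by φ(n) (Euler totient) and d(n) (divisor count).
(φ * d)(225) = 403

Divisors of 225: [1, 3, 5, 9, 15, 25, 45, 75, 225]. For each d | 225:
  d = 1: φ(1) · d(225/1) = 1 · 9 = 9
  d = 3: φ(3) · d(225/3) = 2 · 6 = 12
  d = 5: φ(5) · d(225/5) = 4 · 6 = 24
  d = 9: φ(9) · d(225/9) = 6 · 3 = 18
  d = 15: φ(15) · d(225/15) = 8 · 4 = 32
  d = 25: φ(25) · d(225/25) = 20 · 3 = 60
  d = 45: φ(45) · d(225/45) = 24 · 2 = 48
  d = 75: φ(75) · d(225/75) = 40 · 2 = 80
  d = 225: φ(225) · d(225/225) = 120 · 1 = 120
Summing: (φ * d)(225) = 9 + 12 + 24 + 18 + 32 + 60 + 48 + 80 + 120 = 403.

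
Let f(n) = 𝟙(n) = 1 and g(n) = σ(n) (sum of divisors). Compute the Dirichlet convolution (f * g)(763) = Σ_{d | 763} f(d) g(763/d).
(𝟙 * σ)(763) = 999

Divisors of 763: [1, 7, 109, 763]. For each d | 763:
  d = 1: 𝟙(1) · σ(763/1) = 1 · 880 = 880
  d = 7: 𝟙(7) · σ(763/7) = 1 · 110 = 110
  d = 109: 𝟙(109) · σ(763/109) = 1 · 8 = 8
  d = 763: 𝟙(763) · σ(763/763) = 1 · 1 = 1
Summing: (𝟙 * σ)(763) = 880 + 110 + 8 + 1 = 999.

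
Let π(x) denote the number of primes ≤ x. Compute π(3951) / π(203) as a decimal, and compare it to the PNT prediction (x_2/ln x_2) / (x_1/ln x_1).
π(3951)/π(203) = 548/46 ≈ 11.9130;  PNT prediction ≈ 12.4867.

π(203) = 46 and π(3951) = 548, so π(3951)/π(203) ≈ 11.9130. The PNT-predicted ratio is (3951/ln(3951)) / (203/ln(203)) ≈ 12.4867. The two agree to within a few percent, as expected.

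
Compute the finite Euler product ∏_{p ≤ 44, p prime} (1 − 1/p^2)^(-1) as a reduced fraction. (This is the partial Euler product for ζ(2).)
∏ = 1688189817927745147112851/1030750286035260801024000

The primes p ≤ 44 are [2, 3, 5, 7, 11, 13, 17, 19, 23, 29, 31, 37, 41, 43]. For each prime, (1 − 1/p^2)^(-1) = p^2 / (p^2 − 1). The product is (1 − 1/2^2)^(-1), (1 − 1/3^2)^(-1), (1 − 1/5^2)^(-1), (1 − 1/7^2)^(-1), (1 − 1/11^2)^(-1), (1 − 1/13^2)^(-1), (1 − 1/17^2)^(-1), (1 − 1/19^2)^(-1), (1 − 1/23^2)^(-1), (1 − 1/29^2)^(-1), (1 − 1/31^2)^(-1), (1 − 1/37^2)^(-1), (1 − 1/41^2)^(-1), (1 − 1/43^2)^(-1) = ∏ p^2 / (p^2 − 1) = 1688189817927745147112851/1030750286035260801024000.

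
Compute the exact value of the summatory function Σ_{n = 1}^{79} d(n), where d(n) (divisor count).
Σ_{n ≤ 79} d(n) = 358

Compute d(n) for each 1 ≤ n ≤ 79: d(1) = 1, d(2) = 2, d(3) = 2, d(4) = 3, d(5) = 2, d(6) = 4, d(7) = 2, d(8) = 4, d(9) = 3, d(10) = 4, d(11) = 2, d(12) = 6, d(13) = 2, d(14) = 4, d(15) = 4, d(16) = 5, d(17) = 2, d(18) = 6, d(19) = 2, d(20) = 6, d(21) = 4, d(22) = 4, d(23) = 2, d(24) = 8, d(25) = 3, d(26) = 4, d(27) = 4, d(28) = 6, d(29) = 2, d(30) = 8, d(31) = 2, d(32) = 6, d(33) = 4, d(34) = 4, d(35) = 4, d(36) = 9, d(37) = 2, d(38) = 4, d(39) = 4, d(40) = 8, d(41) = 2, d(42) = 8, d(43) = 2, d(44) = 6, d(45) = 6, d(46) = 4, d(47) = 2, d(48) = 10, d(49) = 3, d(50) = 6, d(51) = 4, d(52) = 6, d(53) = 2, d(54) = 8, d(55) = 4, d(56) = 8, d(57) = 4, d(58) = 4, d(59) = 2, d(60) = 12, d(61) = 2, d(62) = 4, d(63) = 6, d(64) = 7, d(65) = 4, d(66) = 8, d(67) = 2, d(68) = 6, d(69) = 4, d(70) = 8, d(71) = 2, d(72) = 12, d(73) = 2, d(74) = 4, d(75) = 6, d(76) = 6, d(77) = 4, d(78) = 8, d(79) = 2. Summing all 79 values: 358. (Dirichlet's divisor formula: Σ_{n ≤ x} d(n) = x ln(x) + (2γ − 1) x + O(√x). For x = 79, the asymptotic estimate is ≈ 357.39.)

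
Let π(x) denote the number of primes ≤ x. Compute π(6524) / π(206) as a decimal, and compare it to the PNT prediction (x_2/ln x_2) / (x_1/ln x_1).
π(6524)/π(206) = 843/46 ≈ 18.3261;  PNT prediction ≈ 19.2108.

π(206) = 46 and π(6524) = 843, so π(6524)/π(206) ≈ 18.3261. The PNT-predicted ratio is (6524/ln(6524)) / (206/ln(206)) ≈ 19.2108. The two agree to within a few percent, as expected.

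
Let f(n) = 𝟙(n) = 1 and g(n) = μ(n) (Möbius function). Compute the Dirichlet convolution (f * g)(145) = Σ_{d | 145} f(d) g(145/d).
(𝟙 * μ)(145) = 0

Divisors of 145: [1, 5, 29, 145]. For each d | 145:
  d = 1: 𝟙(1) · μ(145/1) = 1 · 1 = 1
  d = 5: 𝟙(5) · μ(145/5) = 1 · -1 = -1
  d = 29: 𝟙(29) · μ(145/29) = 1 · -1 = -1
  d = 145: 𝟙(145) · μ(145/145) = 1 · 1 = 1
Summing: (𝟙 * μ)(145) = 1 + -1 + -1 + 1 = 0.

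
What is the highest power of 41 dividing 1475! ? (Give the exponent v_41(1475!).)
v_41(1475!) = 35

Legendre's formula: v_p(n!) = Σ_{k ≥ 1} ⌊n / p^k⌋. For p = 41, n = 1475, the terms are:
  ⌊1475/41^1⌋ = ⌊1475/41⌋ = 35
(the next term ⌊1475/41^2⌋ = 0, terminating the sum). Summing: v_41(1475!) = 35 = 35.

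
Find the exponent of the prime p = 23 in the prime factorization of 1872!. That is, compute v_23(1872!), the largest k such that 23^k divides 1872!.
v_23(1872!) = 84

Legendre's formula: v_p(n!) = Σ_{k ≥ 1} ⌊n / p^k⌋. For p = 23, n = 1872, the terms are:
  ⌊1872/23^1⌋ = ⌊1872/23⌋ = 81
  ⌊1872/23^2⌋ = ⌊1872/529⌋ = 3
(the next term ⌊1872/23^3⌋ = 0, terminating the sum). Summing: v_23(1872!) = 81 + 3 = 84.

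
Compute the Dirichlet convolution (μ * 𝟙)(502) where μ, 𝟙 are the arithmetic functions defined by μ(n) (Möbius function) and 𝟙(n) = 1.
(μ * 𝟙)(502) = 0

Divisors of 502: [1, 2, 251, 502]. For each d | 502:
  d = 1: μ(1) · 𝟙(502/1) = 1 · 1 = 1
  d = 2: μ(2) · 𝟙(502/2) = -1 · 1 = -1
  d = 251: μ(251) · 𝟙(502/251) = -1 · 1 = -1
  d = 502: μ(502) · 𝟙(502/502) = 1 · 1 = 1
Summing: (μ * 𝟙)(502) = 1 + -1 + -1 + 1 = 0.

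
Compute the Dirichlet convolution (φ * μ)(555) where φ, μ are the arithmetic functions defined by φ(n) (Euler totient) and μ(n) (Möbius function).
(φ * μ)(555) = 105

Divisors of 555: [1, 3, 5, 15, 37, 111, 185, 555]. For each d | 555:
  d = 1: φ(1) · μ(555/1) = 1 · -1 = -1
  d = 3: φ(3) · μ(555/3) = 2 · 1 = 2
  d = 5: φ(5) · μ(555/5) = 4 · 1 = 4
  d = 15: φ(15) · μ(555/15) = 8 · -1 = -8
  d = 37: φ(37) · μ(555/37) = 36 · 1 = 36
  d = 111: φ(111) · μ(555/111) = 72 · -1 = -72
  d = 185: φ(185) · μ(555/185) = 144 · -1 = -144
  d = 555: φ(555) · μ(555/555) = 288 · 1 = 288
Summing: (φ * μ)(555) = -1 + 2 + 4 + -8 + 36 + -72 + -144 + 288 = 105.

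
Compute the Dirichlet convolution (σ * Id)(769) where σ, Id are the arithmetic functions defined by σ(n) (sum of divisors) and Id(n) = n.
(σ * Id)(769) = 1539

Divisors of 769: [1, 769]. For each d | 769:
  d = 1: σ(1) · Id(769/1) = 1 · 769 = 769
  d = 769: σ(769) · Id(769/769) = 770 · 1 = 770
Summing: (σ * Id)(769) = 769 + 770 = 1539.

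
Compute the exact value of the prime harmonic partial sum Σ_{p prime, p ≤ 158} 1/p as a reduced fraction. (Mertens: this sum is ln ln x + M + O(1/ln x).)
Σ 1/p = 67195167335560670940823020383181530154843058347995389615845419/35375166993717494840635767087951744212057570647889977422429870

π(158) = 37, so the primes ≤ 158 are [2, 3, 5, 7, 11, 13, 17, 19, 23, 29, 31, 37, 41, 43, 47, 53, 59, 61, 67, 71, 73, 79, 83, 89, 97, 101, 103, 107, 109, 113, 127, 131, 137, 139, 149, 151, 157]. Summing 1/p over these primes: 67195167335560670940823020383181530154843058347995389615845419/35375166993717494840635767087951744212057570647889977422429870 ≈ 1.8995. Mertens estimate ln ln(158) + 0.2615 ≈ 1.8834.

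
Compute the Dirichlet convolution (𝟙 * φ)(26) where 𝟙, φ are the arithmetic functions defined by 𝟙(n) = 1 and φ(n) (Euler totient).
(𝟙 * φ)(26) = 26

Divisors of 26: [1, 2, 13, 26]. For each d | 26:
  d = 1: 𝟙(1) · φ(26/1) = 1 · 12 = 12
  d = 2: 𝟙(2) · φ(26/2) = 1 · 12 = 12
  d = 13: 𝟙(13) · φ(26/13) = 1 · 1 = 1
  d = 26: 𝟙(26) · φ(26/26) = 1 · 1 = 1
Summing: (𝟙 * φ)(26) = 12 + 12 + 1 + 1 = 26.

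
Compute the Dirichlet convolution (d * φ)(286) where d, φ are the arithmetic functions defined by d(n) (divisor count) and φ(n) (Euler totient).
(d * φ)(286) = 504

Divisors of 286: [1, 2, 11, 13, 22, 26, 143, 286]. For each d | 286:
  d = 1: d(1) · φ(286/1) = 1 · 120 = 120
  d = 2: d(2) · φ(286/2) = 2 · 120 = 240
  d = 11: d(11) · φ(286/11) = 2 · 12 = 24
  d = 13: d(13) · φ(286/13) = 2 · 10 = 20
  d = 22: d(22) · φ(286/22) = 4 · 12 = 48
  d = 26: d(26) · φ(286/26) = 4 · 10 = 40
  d = 143: d(143) · φ(286/143) = 4 · 1 = 4
  d = 286: d(286) · φ(286/286) = 8 · 1 = 8
Summing: (d * φ)(286) = 120 + 240 + 24 + 20 + 48 + 40 + 4 + 8 = 504.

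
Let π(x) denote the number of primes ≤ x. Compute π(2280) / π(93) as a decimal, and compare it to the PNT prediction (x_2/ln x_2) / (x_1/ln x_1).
π(2280)/π(93) = 338/24 ≈ 14.0833;  PNT prediction ≈ 14.3718.

π(93) = 24 and π(2280) = 338, so π(2280)/π(93) ≈ 14.0833. The PNT-predicted ratio is (2280/ln(2280)) / (93/ln(93)) ≈ 14.3718. The two agree to within a few percent, as expected.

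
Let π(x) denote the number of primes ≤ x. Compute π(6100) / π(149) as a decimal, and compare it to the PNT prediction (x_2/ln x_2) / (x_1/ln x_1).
π(6100)/π(149) = 795/35 ≈ 22.7143;  PNT prediction ≈ 23.5037.

π(149) = 35 and π(6100) = 795, so π(6100)/π(149) ≈ 22.7143. The PNT-predicted ratio is (6100/ln(6100)) / (149/ln(149)) ≈ 23.5037. The two agree to within a few percent, as expected.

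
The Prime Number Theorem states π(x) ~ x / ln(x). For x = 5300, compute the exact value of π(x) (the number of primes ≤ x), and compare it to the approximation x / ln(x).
π(5300) = 702;  x/ln(x) ≈ 618.04;  relative error ≈ 11.96%.

Directly count primes up to 5300: π(5300) = 702. The PNT approximation gives 5300/ln(5300) ≈ 5300/8.57546 ≈ 618.04. Relative error (π(x) − x/ln(x)) / π(x) ≈ 11.96%; the approximation is known to undercount slightly (Li(x) is a better estimate).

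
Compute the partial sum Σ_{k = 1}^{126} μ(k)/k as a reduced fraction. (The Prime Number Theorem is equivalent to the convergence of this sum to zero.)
Σ μ(k)/k = 23090940688334333795050585396213953208427071/3161005464041760778814520629154366249327468699

Values of μ(k) for 1 ≤ k ≤ 126: μ(1) = 1, μ(2) = -1, μ(3) = -1, μ(5) = -1, μ(6) = 1, μ(7) = -1, μ(10) = 1, μ(11) = -1, μ(13) = -1, μ(14) = 1, μ(15) = 1, μ(17) = -1, μ(19) = -1, μ(21) = 1, μ(22) = 1, μ(23) = -1, μ(26) = 1, μ(29) = -1, μ(30) = -1, μ(31) = -1, μ(33) = 1, μ(34) = 1, μ(35) = 1, μ(37) = -1, μ(38) = 1, μ(39) = 1, μ(41) = -1, μ(42) = -1, μ(43) = -1, μ(46) = 1, μ(47) = -1, μ(51) = 1, μ(53) = -1, μ(55) = 1, μ(57) = 1, μ(58) = 1, μ(59) = -1, μ(61) = -1, μ(62) = 1, μ(65) = 1, μ(66) = -1, μ(67) = -1, μ(69) = 1, μ(70) = -1, μ(71) = -1, μ(73) = -1, μ(74) = 1, μ(77) = 1, μ(78) = -1, μ(79) = -1, μ(82) = 1, μ(83) = -1, μ(85) = 1, μ(86) = 1, μ(87) = 1, μ(89) = -1, μ(91) = 1, μ(93) = 1, μ(94) = 1, μ(95) = 1, μ(97) = -1, μ(101) = -1, μ(102) = -1, μ(103) = -1, μ(105) = -1, μ(106) = 1, μ(107) = -1, μ(109) = -1, μ(110) = -1, μ(111) = 1, μ(113) = -1, μ(114) = -1, μ(115) = 1, μ(118) = 1, μ(119) = 1, μ(122) = 1, μ(123) = 1, with μ = 0 on non-squarefree integers. Summing μ(k)/k for k where μ(k) ≠ 0 gives 23090940688334333795050585396213953208427071/3161005464041760778814520629154366249327468699 ≈ 0.0073. (PNT ⟺ this sum → 0 as n → ∞.)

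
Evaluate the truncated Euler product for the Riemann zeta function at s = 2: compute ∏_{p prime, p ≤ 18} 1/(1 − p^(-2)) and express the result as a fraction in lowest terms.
∏ = 206841635/127401984

The primes p ≤ 18 are [2, 3, 5, 7, 11, 13, 17]. For each prime, (1 − 1/p^2)^(-1) = p^2 / (p^2 − 1). The product is (1 − 1/2^2)^(-1), (1 − 1/3^2)^(-1), (1 − 1/5^2)^(-1), (1 − 1/7^2)^(-1), (1 − 1/11^2)^(-1), (1 − 1/13^2)^(-1), (1 − 1/17^2)^(-1) = ∏ p^2 / (p^2 − 1) = 206841635/127401984.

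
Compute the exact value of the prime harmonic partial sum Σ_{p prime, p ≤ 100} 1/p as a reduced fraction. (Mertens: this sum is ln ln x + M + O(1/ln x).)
Σ 1/p = 4156517583588203716343221884611037839/2305567963945518424753102147331756070

π(100) = 25, so the primes ≤ 100 are [2, 3, 5, 7, 11, 13, 17, 19, 23, 29, 31, 37, 41, 43, 47, 53, 59, 61, 67, 71, 73, 79, 83, 89, 97]. Summing 1/p over these primes: 4156517583588203716343221884611037839/2305567963945518424753102147331756070 ≈ 1.8028. Mertens estimate ln ln(100) + 0.2615 ≈ 1.7887.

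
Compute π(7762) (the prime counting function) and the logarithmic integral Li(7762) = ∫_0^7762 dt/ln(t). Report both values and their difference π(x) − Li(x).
π(7762) = 985;  Li(7762) ≈ 999.89;  π(x) − Li(x) ≈ -14.89.

Direct count of primes ≤ 7762 gives π(7762) = 985. Numerical evaluation of the logarithmic integral gives Li(7762) ≈ 999.89. The difference π(x) − Li(x) ≈ -14.89 is typically negative for small/moderate x (Li(x) overestimates), though Littlewood's theorem shows this sign changes infinitely often.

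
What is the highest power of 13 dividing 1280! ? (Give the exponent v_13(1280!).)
v_13(1280!) = 105

Legendre's formula: v_p(n!) = Σ_{k ≥ 1} ⌊n / p^k⌋. For p = 13, n = 1280, the terms are:
  ⌊1280/13^1⌋ = ⌊1280/13⌋ = 98
  ⌊1280/13^2⌋ = ⌊1280/169⌋ = 7
(the next term ⌊1280/13^3⌋ = 0, terminating the sum). Summing: v_13(1280!) = 98 + 7 = 105.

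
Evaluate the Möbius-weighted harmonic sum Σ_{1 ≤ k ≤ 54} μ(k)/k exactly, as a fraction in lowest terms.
Σ μ(k)/k = -214765271462202733/10863052825730014910

Values of μ(k) for 1 ≤ k ≤ 54: μ(1) = 1, μ(2) = -1, μ(3) = -1, μ(5) = -1, μ(6) = 1, μ(7) = -1, μ(10) = 1, μ(11) = -1, μ(13) = -1, μ(14) = 1, μ(15) = 1, μ(17) = -1, μ(19) = -1, μ(21) = 1, μ(22) = 1, μ(23) = -1, μ(26) = 1, μ(29) = -1, μ(30) = -1, μ(31) = -1, μ(33) = 1, μ(34) = 1, μ(35) = 1, μ(37) = -1, μ(38) = 1, μ(39) = 1, μ(41) = -1, μ(42) = -1, μ(43) = -1, μ(46) = 1, μ(47) = -1, μ(51) = 1, μ(53) = -1, with μ = 0 on non-squarefree integers. Summing μ(k)/k for k where μ(k) ≠ 0 gives -214765271462202733/10863052825730014910 ≈ -0.0198. (PNT ⟺ this sum → 0 as n → ∞.)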